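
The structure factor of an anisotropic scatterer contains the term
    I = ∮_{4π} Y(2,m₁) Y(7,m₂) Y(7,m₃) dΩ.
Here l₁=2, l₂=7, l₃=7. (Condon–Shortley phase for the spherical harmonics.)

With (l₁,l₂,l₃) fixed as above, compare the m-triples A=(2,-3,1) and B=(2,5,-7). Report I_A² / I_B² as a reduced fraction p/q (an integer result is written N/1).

l's match ⇒ only the (l;m) 3-j factors differ between A and B.
A: triangle coeff Δ(2,7,7) = 1/185640; Σ_t [0,0]: t=0:+1/3870720 = 1/3870720; (3j)²=135/6188 [(2 7 7; 2 -3 1)], sign=+1
B: triangle coeff Δ(2,7,7) = 1/185640; Σ_t [0,0]: t=0:+1/1916006400 = 1/1916006400; (3j)²=1/340 [(2 7 7; 2 5 -7)], sign=+1
I_A²/I_B² = (135/6188)/(1/340) = 675/91

675/91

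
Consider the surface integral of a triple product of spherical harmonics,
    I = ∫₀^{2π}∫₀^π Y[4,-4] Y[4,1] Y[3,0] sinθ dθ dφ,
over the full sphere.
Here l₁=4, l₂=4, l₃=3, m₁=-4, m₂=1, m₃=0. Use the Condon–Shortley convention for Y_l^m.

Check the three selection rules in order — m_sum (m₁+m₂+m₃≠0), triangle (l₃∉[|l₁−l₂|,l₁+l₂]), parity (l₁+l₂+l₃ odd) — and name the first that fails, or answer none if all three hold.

m_sum

m₁+m₂+m₃ = -4 + 1 + 0 = -3  ✗
triangle: |4−4|=0 ≤ l₃=3 ≤ 4+4=8
parity: l₁+l₂+l₃ = 11 is odd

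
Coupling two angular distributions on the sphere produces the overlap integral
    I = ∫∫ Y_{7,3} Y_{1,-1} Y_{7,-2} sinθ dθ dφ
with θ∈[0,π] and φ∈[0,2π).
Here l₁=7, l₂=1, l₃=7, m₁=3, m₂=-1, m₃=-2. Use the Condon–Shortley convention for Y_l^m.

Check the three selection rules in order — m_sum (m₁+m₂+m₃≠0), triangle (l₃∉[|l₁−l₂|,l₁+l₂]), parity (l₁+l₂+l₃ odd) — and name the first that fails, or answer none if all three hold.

parity

azimuthal sum: 3 − 1 − 2 = 0  ✓
6 ≤ 7 ≤ 8 (triangle on l)  ✓
L = 7 + 1 + 7 = 15 (odd)  ✗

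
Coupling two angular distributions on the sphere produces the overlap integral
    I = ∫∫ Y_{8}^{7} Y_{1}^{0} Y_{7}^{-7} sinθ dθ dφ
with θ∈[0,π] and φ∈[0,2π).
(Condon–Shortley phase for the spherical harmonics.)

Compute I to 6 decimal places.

m-sum 0 ✓  L=16 even ✓  7≤7≤9 ✓
Π(2lᵢ+1) = 17×3×15 = 765
triangle coeff Δ(8,1,7) = 1/2040
Σ_t [1,1]: t=1:−1/25401600 = -1/25401600
(3j)²=8/255 [(8 1 7; 0 0 0)], sign=+1
Σ_t [1,1]: t=1:−1/87178291200 = -1/87178291200
(3j)²=1/136 [(8 1 7; 7 0 -7)], sign=-1
⇒ 4πI² = 3/17
I = (-1)√(3/17/(4π)) = -0.11850352

-0.118504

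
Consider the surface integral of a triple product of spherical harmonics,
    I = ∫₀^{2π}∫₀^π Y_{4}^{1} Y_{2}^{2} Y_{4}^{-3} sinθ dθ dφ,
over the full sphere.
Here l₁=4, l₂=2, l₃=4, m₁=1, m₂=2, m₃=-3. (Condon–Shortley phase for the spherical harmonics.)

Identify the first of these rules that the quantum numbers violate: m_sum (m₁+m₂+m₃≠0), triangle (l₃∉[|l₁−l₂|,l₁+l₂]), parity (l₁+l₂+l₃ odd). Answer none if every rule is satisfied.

m₁+m₂+m₃ = 1 + 2 − 3 = 0  ✓
triangle: |4−2|=2 ≤ l₃=4 ≤ 4+2=6  ✓
parity: l₁+l₂+l₃ = 10 is even  ✓

none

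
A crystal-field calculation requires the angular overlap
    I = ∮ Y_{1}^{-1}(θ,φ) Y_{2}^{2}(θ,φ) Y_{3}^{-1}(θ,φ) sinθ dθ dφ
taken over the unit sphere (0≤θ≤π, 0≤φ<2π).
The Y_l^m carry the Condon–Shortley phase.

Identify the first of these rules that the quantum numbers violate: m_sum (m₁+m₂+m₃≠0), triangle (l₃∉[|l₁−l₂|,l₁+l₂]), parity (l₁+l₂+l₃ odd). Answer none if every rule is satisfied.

none

m₁+m₂+m₃ = -1 + 2 − 1 = 0  ✓
triangle: |1−2|=1 ≤ l₃=3 ≤ 1+2=3  ✓
parity: l₁+l₂+l₃ = 6 is even  ✓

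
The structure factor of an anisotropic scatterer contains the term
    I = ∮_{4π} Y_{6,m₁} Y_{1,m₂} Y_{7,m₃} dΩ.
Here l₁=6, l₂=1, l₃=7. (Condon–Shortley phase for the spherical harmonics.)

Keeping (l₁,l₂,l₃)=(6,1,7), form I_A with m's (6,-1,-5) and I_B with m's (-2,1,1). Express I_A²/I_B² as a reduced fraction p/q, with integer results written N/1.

1/15

Same 6,1,7: normalisation and zero-m 3j drop out of the ratio.
A: Δ: 0! 12! 2! / 15! → 1/1365; sum: t=0:+1/958003200 = 1/958003200; 3j²(6 1 7; 6 -1 -5) = Δ·Π!·Σ² = 1/1365  (sign +1)
B: Δ: 0! 12! 2! / 15! → 1/1365; sum: t=0:+1/1935360 = 1/1935360; 3j²(6 1 7; -2 1 1) = Δ·Π!·Σ² = 1/91  (sign +1)
I_A²/I_B² = (1/1365)/(1/91) = 1/15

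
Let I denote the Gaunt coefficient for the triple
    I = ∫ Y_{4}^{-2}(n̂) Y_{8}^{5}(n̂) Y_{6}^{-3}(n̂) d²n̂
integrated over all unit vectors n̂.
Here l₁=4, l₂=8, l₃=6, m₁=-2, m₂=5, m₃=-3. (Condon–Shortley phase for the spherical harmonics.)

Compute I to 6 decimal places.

-0.152323

Checks pass: Σm=0; 18 even; l₃=6∈[4,12].
(2·4+1)(2·8+1)(2·6+1) = 1989
Δ: 6! 2! 10! / 19! → 1/23279256
sum: t=2:+1/1658880 t=3:−1/518400 t=4:+1/1658880 = -1/1382400
3j²(4 8 6; 0 0 0) = Δ·Π!·Σ² = 504/46189  (sign -1)
sum: t=4:+1/34836480 t=5:−1/9676800 t=6:+1/43545600 = -1/19353600
3j²(4 8 6; -2 5 -3) = Δ·Π!·Σ² = 243/18088  (sign +1)
combine: 4πI² = 1989·504/46189·243/18088 = 19683/67507
take √, sign -1: I = -0.15232329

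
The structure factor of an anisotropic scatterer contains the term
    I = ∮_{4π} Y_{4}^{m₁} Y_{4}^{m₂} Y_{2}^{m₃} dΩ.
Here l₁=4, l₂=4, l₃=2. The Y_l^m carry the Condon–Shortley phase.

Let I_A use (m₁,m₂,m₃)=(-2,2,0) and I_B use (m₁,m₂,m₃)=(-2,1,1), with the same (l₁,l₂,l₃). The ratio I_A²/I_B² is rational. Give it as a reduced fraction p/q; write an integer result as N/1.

Shared (l₁,l₂,l₃)=(4,4,2): N and (l;000)² cancel in I_A²/I_B².
A: Δ = 6!·2!·2!/11! = 1/13860; Racah Σ t=4..6: t=4:+1/192 t=5:−1/120 t=6:+1/2880 = -1/360; ⇒ 3j(4 4 2; -2 2 0)² = 16/3465, sgn -1
B: Δ = 6!·2!·2!/11! = 1/13860; Racah Σ t=4..5: t=4:+1/96 t=5:−1/240 = 1/160; ⇒ 3j(4 4 2; -2 1 1)² = 27/1540, sgn -1
I_A²/I_B² = (16/3465)/(27/1540) = 64/243

64/243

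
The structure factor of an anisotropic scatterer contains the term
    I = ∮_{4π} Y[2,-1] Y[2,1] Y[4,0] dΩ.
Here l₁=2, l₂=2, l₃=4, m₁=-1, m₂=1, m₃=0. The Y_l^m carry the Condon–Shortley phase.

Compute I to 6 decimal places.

0.161197

Rules hold: Σm=0, L=8 even, 0≤4≤4.
N = 5·5·9 = 225
Δ = 0!·4!·4!/9! = 1/630
Racah Σ t=0..0: t=0:+1/16 = 1/16
⇒ 3j(2 2 4; 0 0 0)² = 2/35, sgn +1
Racah Σ t=0..0: t=0:+1/36 = 1/36
⇒ 3j(2 2 4; -1 1 0)² = 8/315, sgn +1
4πI² = N·(3j₀)²·(3jₘ)² = 16/49
I = +1·√(0.326531/4π) = 0.16119702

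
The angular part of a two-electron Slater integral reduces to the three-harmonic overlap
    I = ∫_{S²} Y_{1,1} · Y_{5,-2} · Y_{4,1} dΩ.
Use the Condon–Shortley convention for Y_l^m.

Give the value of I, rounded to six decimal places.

0.225034

Checks pass: Σm=0; 10 even; l₃=4∈[4,6].
(2·1+1)(2·5+1)(2·4+1) = 297
Δ: 2! 0! 8! / 11! → 1/495
sum: t=1:−1/576 = -1/576
3j²(1 5 4; 0 0 0) = Δ·Π!·Σ² = 5/99  (sign -1)
sum: t=0:+1/1440 = 1/1440
3j²(1 5 4; 1 -2 1) = Δ·Π!·Σ² = 7/165  (sign -1)
combine: 4πI² = 297·5/99·7/165 = 7/11
take √, sign +1: I = 0.22503380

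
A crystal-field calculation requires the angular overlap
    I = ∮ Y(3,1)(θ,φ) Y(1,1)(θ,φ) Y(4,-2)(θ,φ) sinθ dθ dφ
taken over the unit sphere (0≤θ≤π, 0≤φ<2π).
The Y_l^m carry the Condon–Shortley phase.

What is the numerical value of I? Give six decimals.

0.238414

Rules hold: Σm=0, L=8 even, 2≤4≤4.
N = 7·3·9 = 189
Δ = 0!·6!·2!/9! = 1/252
Racah Σ t=0..0: t=0:+1/36 = 1/36
⇒ 3j(3 1 4; 0 0 0)² = 4/63, sgn +1
Racah Σ t=0..0: t=0:+1/96 = 1/96
⇒ 3j(3 1 4; 1 1 -2)² = 5/84, sgn +1
4πI² = N·(3j₀)²·(3jₘ)² = 5/7
I = +1·√(0.714286/4π) = 0.23841361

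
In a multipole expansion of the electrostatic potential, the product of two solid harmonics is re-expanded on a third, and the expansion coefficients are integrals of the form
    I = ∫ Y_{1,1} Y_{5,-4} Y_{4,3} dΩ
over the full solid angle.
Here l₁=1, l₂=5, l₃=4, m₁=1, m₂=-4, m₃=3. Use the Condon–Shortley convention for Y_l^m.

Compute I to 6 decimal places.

Checks pass: Σm=0; 10 even; l₃=4∈[4,6].
(2·1+1)(2·5+1)(2·4+1) = 297
Δ: 2! 0! 8! / 11! → 1/495
sum: t=1:−1/576 = -1/576
3j²(1 5 4; 0 0 0) = Δ·Π!·Σ² = 5/99  (sign -1)
sum: t=0:+1/10080 = 1/10080
3j²(1 5 4; 1 -4 3) = Δ·Π!·Σ² = 4/55  (sign -1)
combine: 4πI² = 297·5/99·4/55 = 12/11
take √, sign +1: I = 0.29463840

0.294638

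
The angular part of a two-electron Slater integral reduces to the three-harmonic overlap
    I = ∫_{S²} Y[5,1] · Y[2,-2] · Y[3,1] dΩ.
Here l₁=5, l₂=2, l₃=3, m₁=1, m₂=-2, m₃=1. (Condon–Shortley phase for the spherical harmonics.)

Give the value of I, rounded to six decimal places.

-0.092802

Rules hold: Σm=0, L=10 even, 3≤3≤7.
N = 11·5·7 = 385
Δ = 4!·6!·0!/11! = 1/2310
Racah Σ t=2..2: t=2:+1/144 = 1/144
⇒ 3j(5 2 3; 0 0 0)² = 10/231, sgn -1
Racah Σ t=0..0: t=0:+1/1152 = 1/1152
⇒ 3j(5 2 3; 1 -2 1)² = 1/154, sgn +1
4πI² = N·(3j₀)²·(3jₘ)² = 25/231
I = -1·√(0.108225/4π) = -0.09280237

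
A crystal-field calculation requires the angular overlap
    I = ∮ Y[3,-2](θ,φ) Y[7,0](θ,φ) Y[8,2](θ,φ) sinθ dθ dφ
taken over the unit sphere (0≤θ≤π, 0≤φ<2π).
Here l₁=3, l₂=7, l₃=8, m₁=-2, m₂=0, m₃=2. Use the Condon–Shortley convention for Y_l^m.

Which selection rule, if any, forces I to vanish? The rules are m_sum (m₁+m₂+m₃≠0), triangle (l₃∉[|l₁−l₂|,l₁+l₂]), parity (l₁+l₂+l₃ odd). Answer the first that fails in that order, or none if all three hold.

none

Σmᵢ = 0  ✓
l₃∈[|l₁−l₂|,l₁+l₂]=[4,10], have l₃=8  ✓
Σlᵢ = 18 ⇒ even  ✓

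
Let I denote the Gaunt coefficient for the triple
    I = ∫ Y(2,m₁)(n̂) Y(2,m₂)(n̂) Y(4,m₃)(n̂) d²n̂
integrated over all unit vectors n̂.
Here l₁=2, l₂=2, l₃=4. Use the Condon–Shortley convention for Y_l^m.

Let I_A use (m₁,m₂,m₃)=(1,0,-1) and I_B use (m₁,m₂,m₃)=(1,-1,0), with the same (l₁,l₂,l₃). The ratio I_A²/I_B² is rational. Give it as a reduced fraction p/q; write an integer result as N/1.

15/8

Shared (l₁,l₂,l₃)=(2,2,4): N and (l;000)² cancel in I_A²/I_B².
A: Δ = 0!·4!·4!/9! = 1/630; Racah Σ t=0..0: t=0:+1/24 = 1/24; ⇒ 3j(2 2 4; 1 0 -1)² = 1/21, sgn -1
B: Δ = 0!·4!·4!/9! = 1/630; Racah Σ t=0..0: t=0:+1/36 = 1/36; ⇒ 3j(2 2 4; 1 -1 0)² = 8/315, sgn +1
I_A²/I_B² = (1/21)/(8/315) = 15/8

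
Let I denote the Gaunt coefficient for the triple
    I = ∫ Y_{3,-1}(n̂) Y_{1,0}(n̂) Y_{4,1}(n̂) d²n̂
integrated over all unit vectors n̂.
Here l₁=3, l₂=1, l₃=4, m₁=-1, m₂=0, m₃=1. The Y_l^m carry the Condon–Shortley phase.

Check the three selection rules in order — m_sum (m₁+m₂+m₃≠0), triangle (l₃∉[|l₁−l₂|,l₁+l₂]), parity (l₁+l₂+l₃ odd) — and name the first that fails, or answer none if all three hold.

Σmᵢ = 0  ✓
l₃∈[|l₁−l₂|,l₁+l₂]=[2,4], have l₃=4  ✓
Σlᵢ = 8 ⇒ even  ✓

none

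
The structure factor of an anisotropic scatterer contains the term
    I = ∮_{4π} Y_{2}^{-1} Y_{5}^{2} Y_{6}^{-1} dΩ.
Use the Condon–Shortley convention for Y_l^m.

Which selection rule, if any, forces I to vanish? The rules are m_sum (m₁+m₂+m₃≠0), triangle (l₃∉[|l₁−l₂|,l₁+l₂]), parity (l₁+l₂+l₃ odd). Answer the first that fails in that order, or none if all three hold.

m₁+m₂+m₃ = -1 + 2 − 1 = 0  ✓
triangle: |2−5|=3 ≤ l₃=6 ≤ 2+5=7  ✓
parity: l₁+l₂+l₃ = 13 is odd  ✗

parity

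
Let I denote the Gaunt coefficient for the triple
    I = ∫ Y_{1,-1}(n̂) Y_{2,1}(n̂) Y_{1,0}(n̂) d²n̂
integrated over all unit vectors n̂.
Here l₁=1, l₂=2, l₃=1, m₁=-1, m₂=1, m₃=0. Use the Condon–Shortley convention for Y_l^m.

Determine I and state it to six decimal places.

-0.218510

Rules hold: Σm=0, L=4 even, 1≤1≤3.
N = 3·5·3 = 45
Δ = 2!·0!·2!/5! = 1/30
Racah Σ t=1..1: t=1:−1/1 = -1/1
⇒ 3j(1 2 1; 0 0 0)² = 2/15, sgn +1
Racah Σ t=2..2: t=2:+1/2 = 1/2
⇒ 3j(1 2 1; -1 1 0)² = 1/10, sgn -1
4πI² = N·(3j₀)²·(3jₘ)² = 3/5
I = -1·√(0.6/4π) = -0.21850969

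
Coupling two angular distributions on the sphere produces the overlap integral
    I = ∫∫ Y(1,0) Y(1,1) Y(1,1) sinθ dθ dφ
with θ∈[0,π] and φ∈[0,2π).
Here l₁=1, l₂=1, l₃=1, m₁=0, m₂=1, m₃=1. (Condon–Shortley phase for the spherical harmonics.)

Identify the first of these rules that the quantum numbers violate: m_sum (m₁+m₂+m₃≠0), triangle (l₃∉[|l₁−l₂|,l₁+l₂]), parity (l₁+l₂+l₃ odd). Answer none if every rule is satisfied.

m_sum

azimuthal sum: 0 + 1 + 1 = 2  ✗
0 ≤ 1 ≤ 2 (triangle on l)
L = 1 + 1 + 1 = 3 (odd)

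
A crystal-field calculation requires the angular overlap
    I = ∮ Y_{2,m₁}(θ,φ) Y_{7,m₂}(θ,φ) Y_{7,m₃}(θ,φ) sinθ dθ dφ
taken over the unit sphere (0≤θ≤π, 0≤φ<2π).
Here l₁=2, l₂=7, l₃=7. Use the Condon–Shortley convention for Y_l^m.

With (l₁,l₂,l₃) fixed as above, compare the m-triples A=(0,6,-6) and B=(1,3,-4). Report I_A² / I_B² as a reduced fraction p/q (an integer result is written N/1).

Shared (l₁,l₂,l₃)=(2,7,7): N and (l;000)² cancel in I_A²/I_B².
A: Δ = 2!·2!·12!/17! = 1/185640; Racah Σ t=1..2: t=1:−1/479001600 t=2:+1/159667200 = 1/239500800; ⇒ 3j(2 7 7; 0 6 -6)² = 26/1785, sgn -1
B: Δ = 2!·2!·12!/17! = 1/185640; Racah Σ t=0..1: t=0:+1/14515200 t=1:−1/4354560 = -1/6220800; ⇒ 3j(2 7 7; 1 3 -4)² = 77/4420, sgn +1
I_A²/I_B² = (26/1785)/(77/4420) = 1352/1617

1352/1617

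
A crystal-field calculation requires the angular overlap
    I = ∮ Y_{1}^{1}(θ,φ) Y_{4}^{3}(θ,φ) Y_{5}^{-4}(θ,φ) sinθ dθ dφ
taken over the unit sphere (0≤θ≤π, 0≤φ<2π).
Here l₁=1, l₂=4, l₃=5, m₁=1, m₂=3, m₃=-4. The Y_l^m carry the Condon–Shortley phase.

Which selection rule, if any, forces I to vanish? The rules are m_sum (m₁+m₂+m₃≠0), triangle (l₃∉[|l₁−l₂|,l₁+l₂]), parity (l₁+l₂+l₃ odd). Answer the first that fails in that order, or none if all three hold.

Σmᵢ = 0  ✓
l₃∈[|l₁−l₂|,l₁+l₂]=[3,5], have l₃=5  ✓
Σlᵢ = 10 ⇒ even  ✓

none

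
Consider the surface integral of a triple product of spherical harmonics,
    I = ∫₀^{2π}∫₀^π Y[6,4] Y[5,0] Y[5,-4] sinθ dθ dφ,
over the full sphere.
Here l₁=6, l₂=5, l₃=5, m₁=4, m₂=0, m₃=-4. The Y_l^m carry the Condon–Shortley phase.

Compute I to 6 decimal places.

-0.082328

Checks pass: Σm=0; 16 even; l₃=5∈[1,11].
(2·6+1)(2·5+1)(2·5+1) = 1573
Δ: 6! 6! 4! / 17! → 1/28588560
sum: t=1:−1/345600 t=2:+1/13824 t=3:−1/5184 t=4:+1/13824 t=5:−1/345600 = -7/129600
3j²(6 5 5; 0 0 0) = Δ·Π!·Σ² = 80/7293  (sign +1)
sum: t=1:−1/345600 t=2:+1/207360 = 1/518400
3j²(6 5 5; 4 0 -4) = Δ·Π!·Σ² = 12/2431  (sign -1)
combine: 4πI² = 1573·80/7293·12/2431 = 320/3757
take √, sign -1: I = -0.08232836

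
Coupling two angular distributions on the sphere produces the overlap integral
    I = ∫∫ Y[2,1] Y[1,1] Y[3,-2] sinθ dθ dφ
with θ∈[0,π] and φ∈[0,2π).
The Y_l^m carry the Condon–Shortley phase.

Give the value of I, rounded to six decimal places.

0.261169

Rules hold: Σm=0, L=6 even, 1≤3≤3.
N = 5·3·7 = 105
Δ = 0!·4!·2!/7! = 1/105
Racah Σ t=0..0: t=0:+1/4 = 1/4
⇒ 3j(2 1 3; 0 0 0)² = 3/35, sgn -1
Racah Σ t=0..0: t=0:+1/12 = 1/12
⇒ 3j(2 1 3; 1 1 -2)² = 2/21, sgn -1
4πI² = N·(3j₀)²·(3jₘ)² = 6/7
I = +1·√(0.857143/4π) = 0.26116903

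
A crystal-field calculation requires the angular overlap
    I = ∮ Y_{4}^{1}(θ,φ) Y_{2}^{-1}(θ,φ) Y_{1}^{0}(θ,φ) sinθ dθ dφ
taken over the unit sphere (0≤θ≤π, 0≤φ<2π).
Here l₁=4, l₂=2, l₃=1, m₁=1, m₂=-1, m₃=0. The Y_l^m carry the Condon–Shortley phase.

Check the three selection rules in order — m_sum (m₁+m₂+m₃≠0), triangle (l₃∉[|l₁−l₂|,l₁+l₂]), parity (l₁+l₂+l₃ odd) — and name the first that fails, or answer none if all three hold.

m₁+m₂+m₃ = 1 − 1 + 0 = 0  ✓
triangle: |4−2|=2 ≤ l₃=1 ≤ 4+2=6  ✗
parity: l₁+l₂+l₃ = 7 is odd

triangle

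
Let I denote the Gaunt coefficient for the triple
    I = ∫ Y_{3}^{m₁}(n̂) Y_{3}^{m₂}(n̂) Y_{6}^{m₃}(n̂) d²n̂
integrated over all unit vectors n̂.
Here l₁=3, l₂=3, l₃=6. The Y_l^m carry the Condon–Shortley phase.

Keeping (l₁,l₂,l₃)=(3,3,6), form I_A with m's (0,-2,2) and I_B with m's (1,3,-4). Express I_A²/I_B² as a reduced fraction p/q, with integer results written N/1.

16/15

Shared (l₁,l₂,l₃)=(3,3,6): N and (l;000)² cancel in I_A²/I_B².
A: Δ = 0!·6!·6!/13! = 1/12012; Racah Σ t=0..0: t=0:+1/4320 = 1/4320; ⇒ 3j(3 3 6; 0 -2 2)² = 8/429, sgn +1
B: Δ = 0!·6!·6!/13! = 1/12012; Racah Σ t=0..0: t=0:+1/34560 = 1/34560; ⇒ 3j(3 3 6; 1 3 -4)² = 5/286, sgn +1
I_A²/I_B² = (8/429)/(5/286) = 16/15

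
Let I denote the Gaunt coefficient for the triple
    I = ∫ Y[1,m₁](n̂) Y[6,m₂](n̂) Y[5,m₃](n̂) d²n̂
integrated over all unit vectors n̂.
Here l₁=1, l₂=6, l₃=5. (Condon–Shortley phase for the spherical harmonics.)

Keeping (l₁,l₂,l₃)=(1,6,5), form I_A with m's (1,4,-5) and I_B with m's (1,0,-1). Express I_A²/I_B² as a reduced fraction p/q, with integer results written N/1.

1/15

l's match ⇒ only the (l;m) 3-j factors differ between A and B.
A: triangle coeff Δ(1,6,5) = 1/858; Σ_t [0,0]: t=0:+1/7257600 = 1/7257600; (3j)²=1/858 [(1 6 5; 1 4 -5)], sign=+1
B: triangle coeff Δ(1,6,5) = 1/858; Σ_t [0,0]: t=0:+1/34560 = 1/34560; (3j)²=5/286 [(1 6 5; 1 0 -1)], sign=+1
I_A²/I_B² = (1/858)/(5/286) = 1/15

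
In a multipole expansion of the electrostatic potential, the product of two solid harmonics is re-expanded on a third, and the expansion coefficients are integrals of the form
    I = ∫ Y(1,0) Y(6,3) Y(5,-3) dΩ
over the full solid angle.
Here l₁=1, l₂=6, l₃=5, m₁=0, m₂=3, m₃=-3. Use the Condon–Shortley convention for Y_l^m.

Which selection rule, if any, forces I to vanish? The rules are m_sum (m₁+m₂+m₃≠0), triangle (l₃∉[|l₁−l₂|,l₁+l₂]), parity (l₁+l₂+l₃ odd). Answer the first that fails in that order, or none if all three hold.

none

m₁+m₂+m₃ = 0 + 3 − 3 = 0  ✓
triangle: |1−6|=5 ≤ l₃=5 ≤ 1+6=7  ✓
parity: l₁+l₂+l₃ = 12 is even  ✓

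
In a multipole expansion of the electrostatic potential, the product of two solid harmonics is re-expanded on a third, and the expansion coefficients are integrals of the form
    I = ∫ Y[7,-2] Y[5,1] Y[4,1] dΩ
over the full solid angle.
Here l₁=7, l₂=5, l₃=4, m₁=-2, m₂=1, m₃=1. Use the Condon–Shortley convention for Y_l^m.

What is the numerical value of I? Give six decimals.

Rules hold: Σm=0, L=16 even, 2≤4≤12.
N = 15·11·9 = 1485
Δ = 8!·6!·2!/17! = 1/6126120
Racah Σ t=3..5: t=3:−1/69120 t=4:+1/20736 t=5:−1/69120 = 1/51840
⇒ 3j(7 5 4; 0 0 0)² = 280/21879, sgn +1
Racah Σ t=4..6: t=4:+1/138240 t=5:−1/34560 t=6:+1/103680 = -1/82944
⇒ 3j(7 5 4; -2 1 1)² = 125/9724, sgn +1
4πI² = N·(3j₀)²·(3jₘ)² = 131250/537251
I = +1·√(0.244299/4π) = 0.13942996

0.139430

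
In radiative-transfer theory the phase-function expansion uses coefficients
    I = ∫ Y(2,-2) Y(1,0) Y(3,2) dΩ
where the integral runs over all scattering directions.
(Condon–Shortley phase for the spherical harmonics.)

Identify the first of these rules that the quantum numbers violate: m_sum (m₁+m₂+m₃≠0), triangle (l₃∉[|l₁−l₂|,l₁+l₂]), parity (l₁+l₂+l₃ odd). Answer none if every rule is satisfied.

none

m₁+m₂+m₃ = -2 + 0 + 2 = 0  ✓
triangle: |2−1|=1 ≤ l₃=3 ≤ 2+1=3  ✓
parity: l₁+l₂+l₃ = 6 is even  ✓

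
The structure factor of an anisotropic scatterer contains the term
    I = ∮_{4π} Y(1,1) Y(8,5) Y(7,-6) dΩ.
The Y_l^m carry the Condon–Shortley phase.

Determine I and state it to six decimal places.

Checks pass: Σm=0; 16 even; l₃=7∈[7,9].
(2·1+1)(2·8+1)(2·7+1) = 765
Δ: 2! 0! 14! / 17! → 1/2040
sum: t=1:−1/25401600 = -1/25401600
3j²(1 8 7; 0 0 0) = Δ·Π!·Σ² = 8/255  (sign +1)
sum: t=0:+1/12454041600 = 1/12454041600
3j²(1 8 7; 1 5 -6) = Δ·Π!·Σ² = 1/680  (sign -1)
combine: 4πI² = 765·8/255·1/680 = 3/85
take √, sign -1: I = -0.05299638

-0.052996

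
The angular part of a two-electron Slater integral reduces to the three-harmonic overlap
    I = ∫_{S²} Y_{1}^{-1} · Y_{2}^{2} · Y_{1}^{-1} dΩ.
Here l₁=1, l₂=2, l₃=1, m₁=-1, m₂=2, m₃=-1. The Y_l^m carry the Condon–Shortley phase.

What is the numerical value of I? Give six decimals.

0.309019

m-sum 0 ✓  L=4 even ✓  1≤1≤3 ✓
Π(2lᵢ+1) = 3×5×3 = 45
triangle coeff Δ(1,2,1) = 1/30
Σ_t [1,1]: t=1:−1/1 = -1/1
(3j)²=2/15 [(1 2 1; 0 0 0)], sign=+1
Σ_t [2,2]: t=2:+1/4 = 1/4
(3j)²=1/5 [(1 2 1; -1 2 -1)], sign=+1
⇒ 4πI² = 6/5
I = (+1)√(6/5/(4π)) = 0.30901936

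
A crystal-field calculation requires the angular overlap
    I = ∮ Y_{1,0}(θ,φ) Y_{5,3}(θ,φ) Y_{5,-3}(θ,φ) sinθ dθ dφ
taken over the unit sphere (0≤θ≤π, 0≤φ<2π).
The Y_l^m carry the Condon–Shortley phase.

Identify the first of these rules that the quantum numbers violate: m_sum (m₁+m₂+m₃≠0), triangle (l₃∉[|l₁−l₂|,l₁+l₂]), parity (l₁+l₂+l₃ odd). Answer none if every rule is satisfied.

parity

m₁+m₂+m₃ = 0 + 3 − 3 = 0  ✓
triangle: |1−5|=4 ≤ l₃=5 ≤ 1+5=6  ✓
parity: l₁+l₂+l₃ = 11 is odd  ✗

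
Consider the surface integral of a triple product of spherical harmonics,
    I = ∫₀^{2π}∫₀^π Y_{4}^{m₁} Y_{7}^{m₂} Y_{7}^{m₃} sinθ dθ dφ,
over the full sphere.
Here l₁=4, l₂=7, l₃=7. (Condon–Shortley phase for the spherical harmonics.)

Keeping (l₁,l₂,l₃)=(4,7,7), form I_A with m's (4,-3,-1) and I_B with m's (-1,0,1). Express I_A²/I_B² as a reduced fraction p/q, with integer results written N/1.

Same 4,7,7: normalisation and zero-m 3j drop out of the ratio.
A: Δ: 4! 4! 10! / 19! → 1/58198140; sum: t=0:+1/9953280 = 1/9953280; 3j²(4 7 7; 4 -3 -1) = Δ·Π!·Σ² = 2450/138567  (sign +1)
B: Δ: 4! 4! 10! / 19! → 1/58198140; sum: t=1:−1/2488320 t=2:+1/345600 t=3:−1/414720 t=4:+1/4354560 = 1/3225600; 3j²(4 7 7; -1 0 1) = Δ·Π!·Σ² = 81/92378  (sign +1)
I_A²/I_B² = (2450/138567)/(81/92378) = 4900/243

4900/243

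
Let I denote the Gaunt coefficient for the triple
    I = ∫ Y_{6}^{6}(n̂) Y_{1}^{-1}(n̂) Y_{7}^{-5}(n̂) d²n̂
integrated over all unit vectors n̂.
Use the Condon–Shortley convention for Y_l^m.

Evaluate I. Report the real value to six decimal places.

-0.034990

Rules hold: Σm=0, L=14 even, 5≤7≤7.
N = 13·3·15 = 585
Δ = 0!·12!·2!/15! = 1/1365
Racah Σ t=0..0: t=0:+1/518400 = 1/518400
⇒ 3j(6 1 7; 0 0 0)² = 7/195, sgn -1
Racah Σ t=0..0: t=0:+1/958003200 = 1/958003200
⇒ 3j(6 1 7; 6 -1 -5)² = 1/1365, sgn +1
4πI² = N·(3j₀)²·(3jₘ)² = 1/65
I = -1·√(0.0153846/4π) = -0.03498955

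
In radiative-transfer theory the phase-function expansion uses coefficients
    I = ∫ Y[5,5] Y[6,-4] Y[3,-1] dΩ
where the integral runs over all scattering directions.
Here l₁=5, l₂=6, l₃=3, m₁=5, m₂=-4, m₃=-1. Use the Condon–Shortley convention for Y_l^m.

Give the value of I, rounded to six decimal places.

m-sum 0 ✓  L=14 even ✓  1≤3≤11 ✓
Π(2lᵢ+1) = 11×13×7 = 1001
triangle coeff Δ(5,6,3) = 1/675675
Σ_t [3,5]: t=3:−1/8640 t=4:+1/2304 t=5:−1/8640 = 7/34560
(3j)²=7/429 [(5 6 3; 0 0 0)], sign=-1
Σ_t [0,0]: t=0:+1/322560 = 1/322560
(3j)²=18/1001 [(5 6 3; 5 -4 -1)], sign=+1
⇒ 4πI² = 42/143
I = (-1)√(42/143/(4π)) = -0.15288036

-0.152880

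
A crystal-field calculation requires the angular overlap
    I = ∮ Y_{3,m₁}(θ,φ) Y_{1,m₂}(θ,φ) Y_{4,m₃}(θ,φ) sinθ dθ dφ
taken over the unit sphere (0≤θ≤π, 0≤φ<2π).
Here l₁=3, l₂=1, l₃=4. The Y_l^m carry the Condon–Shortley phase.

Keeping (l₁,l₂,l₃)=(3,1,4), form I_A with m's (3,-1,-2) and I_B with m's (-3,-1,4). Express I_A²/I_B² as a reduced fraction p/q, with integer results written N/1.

1/28

Shared (l₁,l₂,l₃)=(3,1,4): N and (l;000)² cancel in I_A²/I_B².
A: Δ = 0!·6!·2!/9! = 1/252; Racah Σ t=0..0: t=0:+1/1440 = 1/1440; ⇒ 3j(3 1 4; 3 -1 -2)² = 1/252, sgn +1
B: Δ = 0!·6!·2!/9! = 1/252; Racah Σ t=0..0: t=0:+1/1440 = 1/1440; ⇒ 3j(3 1 4; -3 -1 4)² = 1/9, sgn +1
I_A²/I_B² = (1/252)/(1/9) = 1/28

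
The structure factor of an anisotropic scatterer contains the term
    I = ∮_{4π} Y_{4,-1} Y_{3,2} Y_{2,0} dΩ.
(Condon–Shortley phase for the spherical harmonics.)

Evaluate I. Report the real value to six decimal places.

Σmᵢ = 1 ≠ 0, so the φ-integral vanishes; I = 0

0.000000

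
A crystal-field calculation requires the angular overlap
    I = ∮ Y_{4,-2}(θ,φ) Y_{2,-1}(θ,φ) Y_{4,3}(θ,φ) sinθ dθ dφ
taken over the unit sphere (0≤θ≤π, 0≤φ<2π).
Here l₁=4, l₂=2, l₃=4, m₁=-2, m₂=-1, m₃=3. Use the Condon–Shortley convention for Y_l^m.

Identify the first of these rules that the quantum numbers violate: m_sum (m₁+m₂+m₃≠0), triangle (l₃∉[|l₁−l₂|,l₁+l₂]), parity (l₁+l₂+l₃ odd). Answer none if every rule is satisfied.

none

m₁+m₂+m₃ = -2 − 1 + 3 = 0  ✓
triangle: |4−2|=2 ≤ l₃=4 ≤ 4+2=6  ✓
parity: l₁+l₂+l₃ = 10 is even  ✓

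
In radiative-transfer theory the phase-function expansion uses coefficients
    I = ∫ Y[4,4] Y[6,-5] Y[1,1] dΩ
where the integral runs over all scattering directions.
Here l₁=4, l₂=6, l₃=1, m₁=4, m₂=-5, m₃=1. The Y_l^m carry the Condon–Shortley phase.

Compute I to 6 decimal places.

0.000000

triangle: need 2≤l₃≤10, have 1; I=0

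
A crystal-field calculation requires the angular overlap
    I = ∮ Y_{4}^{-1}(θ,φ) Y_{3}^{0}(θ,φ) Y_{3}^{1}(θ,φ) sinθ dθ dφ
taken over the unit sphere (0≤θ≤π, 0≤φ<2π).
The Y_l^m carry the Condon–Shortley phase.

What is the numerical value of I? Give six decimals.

-0.099323

Checks pass: Σm=0; 10 even; l₃=3∈[1,7].
(2·4+1)(2·3+1)(2·3+1) = 441
Δ: 4! 4! 2! / 11! → 1/34650
sum: t=1:−1/72 t=2:+1/16 t=3:−1/72 = 5/144
3j²(4 3 3; 0 0 0) = Δ·Π!·Σ² = 2/77  (sign -1)
sum: t=1:−1/288 t=2:+1/24 t=3:−1/48 = 5/288
3j²(4 3 3; -1 0 1) = Δ·Π!·Σ² = 5/462  (sign +1)
combine: 4πI² = 441·2/77·5/462 = 15/121
take √, sign -1: I = -0.09932258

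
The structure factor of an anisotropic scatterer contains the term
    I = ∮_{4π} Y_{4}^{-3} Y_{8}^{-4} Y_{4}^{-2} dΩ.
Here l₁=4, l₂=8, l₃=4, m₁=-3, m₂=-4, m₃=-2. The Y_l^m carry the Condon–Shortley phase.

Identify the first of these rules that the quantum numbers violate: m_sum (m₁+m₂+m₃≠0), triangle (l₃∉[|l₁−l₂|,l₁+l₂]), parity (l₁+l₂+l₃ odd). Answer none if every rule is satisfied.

Σmᵢ = -9  ✗
l₃∈[|l₁−l₂|,l₁+l₂]=[4,12], have l₃=4
Σlᵢ = 16 ⇒ even

m_sum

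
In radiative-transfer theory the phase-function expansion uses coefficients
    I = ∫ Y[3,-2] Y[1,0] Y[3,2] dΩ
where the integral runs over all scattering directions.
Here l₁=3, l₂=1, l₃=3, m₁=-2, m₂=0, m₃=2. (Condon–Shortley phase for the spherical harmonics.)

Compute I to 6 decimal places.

Σlᵢ=7 odd — θ-integrand is odd under cosθ→−cosθ; I=0

0.000000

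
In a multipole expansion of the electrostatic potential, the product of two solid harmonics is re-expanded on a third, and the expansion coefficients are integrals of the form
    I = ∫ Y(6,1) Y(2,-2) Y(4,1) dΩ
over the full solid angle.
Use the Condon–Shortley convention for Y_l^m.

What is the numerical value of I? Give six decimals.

Rules hold: Σm=0, L=12 even, 4≤4≤8.
N = 13·5·9 = 585
Δ = 4!·8!·0!/13! = 1/6435
Racah Σ t=2..2: t=2:+1/2304 = 1/2304
⇒ 3j(6 2 4; 0 0 0)² = 5/143, sgn +1
Racah Σ t=0..0: t=0:+1/17280 = 1/17280
⇒ 3j(6 2 4; 1 -2 1)² = 7/1287, sgn -1
4πI² = N·(3j₀)²·(3jₘ)² = 175/1573
I = -1·√(0.111252/4π) = -0.09409136

-0.094091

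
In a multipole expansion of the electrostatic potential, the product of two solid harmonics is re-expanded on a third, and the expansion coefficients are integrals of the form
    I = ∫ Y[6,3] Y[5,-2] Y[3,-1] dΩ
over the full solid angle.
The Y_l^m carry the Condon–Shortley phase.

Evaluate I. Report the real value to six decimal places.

m-sum 0 ✓  L=14 even ✓  1≤3≤11 ✓
Π(2lᵢ+1) = 13×11×7 = 1001
triangle coeff Δ(6,5,3) = 1/675675
Σ_t [3,5]: t=3:−1/8640 t=4:+1/2304 t=5:−1/8640 = 7/34560
(3j)²=7/429 [(6 5 3; 0 0 0)], sign=-1
Σ_t [1,3]: t=1:−1/40320 t=2:+1/8640 t=3:−1/34560 = 1/16128
(3j)²=18/1001 [(6 5 3; 3 -2 -1)], sign=+1
⇒ 4πI² = 42/143
I = (-1)√(42/143/(4π)) = -0.15288036

-0.152880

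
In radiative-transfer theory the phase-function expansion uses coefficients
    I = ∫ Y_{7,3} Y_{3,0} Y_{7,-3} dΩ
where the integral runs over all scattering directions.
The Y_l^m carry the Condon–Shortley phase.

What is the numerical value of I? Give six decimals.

Σlᵢ=17 odd — θ-integrand is odd under cosθ→−cosθ; I=0

0.000000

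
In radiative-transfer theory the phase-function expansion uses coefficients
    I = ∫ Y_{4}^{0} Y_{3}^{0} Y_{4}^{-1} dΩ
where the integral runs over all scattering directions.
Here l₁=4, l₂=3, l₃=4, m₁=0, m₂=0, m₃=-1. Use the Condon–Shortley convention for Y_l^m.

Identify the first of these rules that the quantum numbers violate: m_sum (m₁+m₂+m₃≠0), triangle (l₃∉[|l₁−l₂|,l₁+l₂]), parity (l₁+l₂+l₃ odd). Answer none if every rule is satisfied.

Σmᵢ = -1  ✗
l₃∈[|l₁−l₂|,l₁+l₂]=[1,7], have l₃=4
Σlᵢ = 11 ⇒ odd

m_sum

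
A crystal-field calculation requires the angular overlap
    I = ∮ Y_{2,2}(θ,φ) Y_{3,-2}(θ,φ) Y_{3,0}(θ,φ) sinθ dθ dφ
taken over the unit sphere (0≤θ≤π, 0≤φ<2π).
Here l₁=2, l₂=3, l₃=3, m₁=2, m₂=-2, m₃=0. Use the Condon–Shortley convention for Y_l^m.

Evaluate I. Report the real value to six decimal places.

m-sum 0 ✓  L=8 even ✓  1≤3≤5 ✓
Π(2lᵢ+1) = 5×7×7 = 245
triangle coeff Δ(2,3,3) = 1/3780
Σ_t [0,2]: t=0:+1/24 t=1:−1/4 t=2:+1/24 = -1/6
(3j)²=4/105 [(2 3 3; 0 0 0)], sign=+1
Σ_t [0,0]: t=0:+1/24 = 1/24
(3j)²=1/21 [(2 3 3; 2 -2 0)], sign=-1
⇒ 4πI² = 4/9
I = (-1)√(4/9/(4π)) = -0.18806319

-0.188063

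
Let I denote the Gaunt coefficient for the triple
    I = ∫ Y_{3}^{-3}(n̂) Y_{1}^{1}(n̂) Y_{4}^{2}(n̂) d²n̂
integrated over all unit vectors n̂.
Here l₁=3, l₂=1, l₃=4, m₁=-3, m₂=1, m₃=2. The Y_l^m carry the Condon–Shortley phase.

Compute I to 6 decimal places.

0.061558

Rules hold: Σm=0, L=8 even, 2≤4≤4.
N = 7·3·9 = 189
Δ = 0!·6!·2!/9! = 1/252
Racah Σ t=0..0: t=0:+1/36 = 1/36
⇒ 3j(3 1 4; 0 0 0)² = 4/63, sgn +1
Racah Σ t=0..0: t=0:+1/1440 = 1/1440
⇒ 3j(3 1 4; -3 1 2)² = 1/252, sgn +1
4πI² = N·(3j₀)²·(3jₘ)² = 1/21
I = +1·√(0.047619/4π) = 0.06155813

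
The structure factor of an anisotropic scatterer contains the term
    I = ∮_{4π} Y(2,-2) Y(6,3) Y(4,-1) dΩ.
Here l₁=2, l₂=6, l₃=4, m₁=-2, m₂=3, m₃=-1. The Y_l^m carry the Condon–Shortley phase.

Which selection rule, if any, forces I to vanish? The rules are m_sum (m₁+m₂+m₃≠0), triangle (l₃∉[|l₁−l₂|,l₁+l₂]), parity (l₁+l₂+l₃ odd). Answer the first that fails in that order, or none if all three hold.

none

m₁+m₂+m₃ = -2 + 3 − 1 = 0  ✓
triangle: |2−6|=4 ≤ l₃=4 ≤ 2+6=8  ✓
parity: l₁+l₂+l₃ = 12 is even  ✓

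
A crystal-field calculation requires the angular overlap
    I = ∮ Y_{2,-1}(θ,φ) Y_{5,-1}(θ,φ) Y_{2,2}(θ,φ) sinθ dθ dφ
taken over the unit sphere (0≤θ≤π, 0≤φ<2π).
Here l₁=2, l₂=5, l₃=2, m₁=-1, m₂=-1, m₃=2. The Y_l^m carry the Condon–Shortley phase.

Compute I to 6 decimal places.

0.000000

l₃=2 ∉ [3,7] — triangle fails ⇒ I = 0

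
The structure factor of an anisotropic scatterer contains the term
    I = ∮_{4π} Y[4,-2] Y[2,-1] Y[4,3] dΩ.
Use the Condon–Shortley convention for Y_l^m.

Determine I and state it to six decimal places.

Checks pass: Σm=0; 10 even; l₃=4∈[2,6].
(2·4+1)(2·2+1)(2·4+1) = 405
Δ: 2! 6! 2! / 11! → 1/13860
sum: t=0:+1/192 t=1:−1/36 t=2:+1/192 = -5/288
3j²(4 2 4; 0 0 0) = Δ·Π!·Σ² = 20/693  (sign -1)
sum: t=0:+1/1440 t=1:−1/240 = -1/288
3j²(4 2 4; -2 -1 3) = Δ·Π!·Σ² = 5/132  (sign +1)
combine: 4πI² = 405·20/693·5/132 = 375/847
take √, sign -1: I = -0.18770204

-0.187702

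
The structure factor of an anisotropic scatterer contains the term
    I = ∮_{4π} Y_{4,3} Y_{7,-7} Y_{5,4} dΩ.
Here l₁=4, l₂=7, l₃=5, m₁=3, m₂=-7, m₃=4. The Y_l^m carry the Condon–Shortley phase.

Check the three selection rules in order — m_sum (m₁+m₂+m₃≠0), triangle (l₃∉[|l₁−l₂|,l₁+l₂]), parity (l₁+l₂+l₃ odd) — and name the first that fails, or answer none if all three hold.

none

azimuthal sum: 3 − 7 + 4 = 0  ✓
3 ≤ 5 ≤ 11 (triangle on l)  ✓
L = 4 + 7 + 5 = 16 (even)  ✓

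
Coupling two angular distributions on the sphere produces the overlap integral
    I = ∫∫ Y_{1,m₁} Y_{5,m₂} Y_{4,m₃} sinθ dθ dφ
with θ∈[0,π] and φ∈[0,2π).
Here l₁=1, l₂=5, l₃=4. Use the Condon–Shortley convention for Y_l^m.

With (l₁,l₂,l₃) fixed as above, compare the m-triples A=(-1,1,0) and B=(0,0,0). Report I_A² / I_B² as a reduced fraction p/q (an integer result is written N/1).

l's match ⇒ only the (l;m) 3-j factors differ between A and B.
A: triangle coeff Δ(1,5,4) = 1/495; Σ_t [2,2]: t=2:+1/1152 = 1/1152; (3j)²=1/33 [(1 5 4; -1 1 0)], sign=+1
B: triangle coeff Δ(1,5,4) = 1/495; Σ_t [1,1]: t=1:−1/576 = -1/576; (3j)²=5/99 [(1 5 4; 0 0 0)], sign=-1
I_A²/I_B² = (1/33)/(5/99) = 3/5

3/5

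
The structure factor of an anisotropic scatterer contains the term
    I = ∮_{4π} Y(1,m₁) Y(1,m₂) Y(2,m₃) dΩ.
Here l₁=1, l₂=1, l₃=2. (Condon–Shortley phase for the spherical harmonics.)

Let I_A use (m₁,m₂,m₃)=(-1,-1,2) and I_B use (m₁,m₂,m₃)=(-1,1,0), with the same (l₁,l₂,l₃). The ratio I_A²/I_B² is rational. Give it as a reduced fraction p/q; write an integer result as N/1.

6/1

Same 1,1,2: normalisation and zero-m 3j drop out of the ratio.
A: Δ: 0! 2! 2! / 5! → 1/30; sum: t=0:+1/4 = 1/4; 3j²(1 1 2; -1 -1 2) = Δ·Π!·Σ² = 1/5  (sign +1)
B: Δ: 0! 2! 2! / 5! → 1/30; sum: t=0:+1/4 = 1/4; 3j²(1 1 2; -1 1 0) = Δ·Π!·Σ² = 1/30  (sign +1)
I_A²/I_B² = (1/5)/(1/30) = 6/1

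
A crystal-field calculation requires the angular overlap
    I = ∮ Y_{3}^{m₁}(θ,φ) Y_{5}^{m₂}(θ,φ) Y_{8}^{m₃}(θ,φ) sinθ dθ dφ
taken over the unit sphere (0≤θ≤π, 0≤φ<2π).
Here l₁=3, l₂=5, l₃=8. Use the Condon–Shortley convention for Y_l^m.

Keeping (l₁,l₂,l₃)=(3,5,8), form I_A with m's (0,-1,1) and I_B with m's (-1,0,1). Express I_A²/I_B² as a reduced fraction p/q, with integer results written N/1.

10/9

Same 3,5,8: normalisation and zero-m 3j drop out of the ratio.
A: Δ: 0! 6! 10! / 17! → 1/136136; sum: t=0:+1/622080 = 1/622080; 3j²(3 5 8; 0 -1 1) = Δ·Π!·Σ² = 105/4862  (sign -1)
B: Δ: 0! 6! 10! / 17! → 1/136136; sum: t=0:+1/691200 = 1/691200; 3j²(3 5 8; -1 0 1) = Δ·Π!·Σ² = 189/9724  (sign -1)
I_A²/I_B² = (105/4862)/(189/9724) = 10/9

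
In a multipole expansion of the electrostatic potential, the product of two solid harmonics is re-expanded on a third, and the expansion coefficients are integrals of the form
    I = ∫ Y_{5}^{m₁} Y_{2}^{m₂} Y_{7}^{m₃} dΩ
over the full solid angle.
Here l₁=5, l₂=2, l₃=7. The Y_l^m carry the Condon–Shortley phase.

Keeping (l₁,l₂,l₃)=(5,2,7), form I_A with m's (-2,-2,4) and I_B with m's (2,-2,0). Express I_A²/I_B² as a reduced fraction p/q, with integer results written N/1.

66/7

Shared (l₁,l₂,l₃)=(5,2,7): N and (l;000)² cancel in I_A²/I_B².
A: Δ = 0!·10!·4!/15! = 1/15015; Racah Σ t=0..0: t=0:+1/725760 = 1/725760; ⇒ 3j(5 2 7; -2 -2 4)² = 2/91, sgn -1
B: Δ = 0!·10!·4!/15! = 1/15015; Racah Σ t=0..0: t=0:+1/725760 = 1/725760; ⇒ 3j(5 2 7; 2 -2 0)² = 1/429, sgn -1
I_A²/I_B² = (2/91)/(1/429) = 66/7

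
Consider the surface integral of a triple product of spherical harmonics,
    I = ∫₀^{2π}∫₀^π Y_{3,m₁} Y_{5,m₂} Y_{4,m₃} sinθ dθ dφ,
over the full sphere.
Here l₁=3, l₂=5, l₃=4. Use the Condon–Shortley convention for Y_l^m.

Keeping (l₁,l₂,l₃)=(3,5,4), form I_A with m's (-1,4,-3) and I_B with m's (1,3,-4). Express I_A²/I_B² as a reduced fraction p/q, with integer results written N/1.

Same 3,5,4: normalisation and zero-m 3j drop out of the ratio.
A: Δ: 4! 2! 6! / 13! → 1/180180; sum: t=3:−1/4320 t=4:+1/5760 = -1/17280; 3j²(3 5 4; -1 4 -3) = Δ·Π!·Σ² = 7/4290  (sign +1)
B: Δ: 4! 2! 6! / 13! → 1/180180; sum: t=2:+1/5760 = 1/5760; 3j²(3 5 4; 1 3 -4) = Δ·Π!·Σ² = 56/2145  (sign +1)
I_A²/I_B² = (7/4290)/(56/2145) = 1/16

1/16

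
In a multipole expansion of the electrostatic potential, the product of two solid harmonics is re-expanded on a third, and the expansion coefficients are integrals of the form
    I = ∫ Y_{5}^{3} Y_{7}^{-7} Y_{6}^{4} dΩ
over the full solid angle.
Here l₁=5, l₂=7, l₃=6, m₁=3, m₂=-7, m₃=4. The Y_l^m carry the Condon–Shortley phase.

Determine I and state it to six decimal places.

Checks pass: Σm=0; 18 even; l₃=6∈[2,12].
(2·5+1)(2·7+1)(2·6+1) = 2145
Δ: 6! 4! 8! / 19! → 1/174594420
sum: t=1:−1/4147200 t=2:+1/207360 t=3:−1/82944 t=4:+1/207360 t=5:−1/4147200 = -1/345600
3j²(5 7 6; 0 0 0) = Δ·Π!·Σ² = 420/46189  (sign -1)
sum: t=0:+1/116121600 = 1/116121600
3j²(5 7 6; 3 -7 4) = Δ·Π!·Σ² = 7/323  (sign +1)
combine: 4πI² = 2145·420/46189·7/323 = 44100/104329
take √, sign -1: I = -0.18340528

-0.183405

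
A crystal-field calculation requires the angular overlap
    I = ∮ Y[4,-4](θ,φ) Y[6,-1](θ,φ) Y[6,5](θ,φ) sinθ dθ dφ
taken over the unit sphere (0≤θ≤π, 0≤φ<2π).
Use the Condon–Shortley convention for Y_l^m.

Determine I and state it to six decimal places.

Rules hold: Σm=0, L=16 even, 2≤6≤10.
N = 9·13·13 = 1521
Δ = 4!·4!·8!/17! = 1/15315300
Racah Σ t=0..4: t=0:+1/829440 t=1:−1/25920 t=2:+1/9216 t=3:−1/25920 t=4:+1/829440 = 7/207360
⇒ 3j(4 6 6; 0 0 0)² = 28/2431, sgn +1
Racah Σ t=4..4: t=4:+1/2903040 = 1/2903040
⇒ 3j(4 6 6; -4 -1 5)² = 5/663, sgn -1
4πI² = N·(3j₀)²·(3jₘ)² = 420/3179
I = -1·√(0.132117/4π) = -0.10253555

-0.102536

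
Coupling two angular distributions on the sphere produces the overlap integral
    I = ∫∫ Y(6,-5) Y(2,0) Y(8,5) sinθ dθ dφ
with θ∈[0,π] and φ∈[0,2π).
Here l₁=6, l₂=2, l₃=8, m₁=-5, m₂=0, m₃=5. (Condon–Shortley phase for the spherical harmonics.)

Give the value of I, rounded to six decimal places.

-0.129814

Rules hold: Σm=0, L=16 even, 4≤8≤8.
N = 13·5·17 = 1105
Δ = 0!·12!·4!/17! = 1/30940
Racah Σ t=0..0: t=0:+1/2073600 = 1/2073600
⇒ 3j(6 2 8; 0 0 0)² = 28/1105, sgn +1
Racah Σ t=0..0: t=0:+1/159667200 = 1/159667200
⇒ 3j(6 2 8; -5 0 5)² = 9/1190, sgn -1
4πI² = N·(3j₀)²·(3jₘ)² = 18/85
I = -1·√(0.211765/4π) = -0.12981410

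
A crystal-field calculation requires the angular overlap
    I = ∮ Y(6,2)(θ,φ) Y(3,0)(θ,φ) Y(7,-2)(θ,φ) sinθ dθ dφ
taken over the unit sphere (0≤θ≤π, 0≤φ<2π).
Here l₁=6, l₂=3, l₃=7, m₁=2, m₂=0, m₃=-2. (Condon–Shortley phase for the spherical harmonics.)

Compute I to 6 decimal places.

0.080527

Checks pass: Σm=0; 16 even; l₃=7∈[3,9].
(2·6+1)(2·3+1)(2·7+1) = 1365
Δ: 2! 10! 4! / 17! → 1/2042040
sum: t=0:+1/207360 t=1:−1/57600 t=2:+1/207360 = -1/129600
3j²(6 3 7; 0 0 0) = Δ·Π!·Σ² = 168/12155  (sign +1)
sum: t=0:+1/207360 t=1:−1/120960 t=2:+1/967680 = -1/414720
3j²(6 3 7; 2 0 -2) = Δ·Π!·Σ² = 21/4862  (sign +1)
combine: 4πI² = 1365·168/12155·21/4862 = 37044/454597
take √, sign +1: I = 0.08052685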